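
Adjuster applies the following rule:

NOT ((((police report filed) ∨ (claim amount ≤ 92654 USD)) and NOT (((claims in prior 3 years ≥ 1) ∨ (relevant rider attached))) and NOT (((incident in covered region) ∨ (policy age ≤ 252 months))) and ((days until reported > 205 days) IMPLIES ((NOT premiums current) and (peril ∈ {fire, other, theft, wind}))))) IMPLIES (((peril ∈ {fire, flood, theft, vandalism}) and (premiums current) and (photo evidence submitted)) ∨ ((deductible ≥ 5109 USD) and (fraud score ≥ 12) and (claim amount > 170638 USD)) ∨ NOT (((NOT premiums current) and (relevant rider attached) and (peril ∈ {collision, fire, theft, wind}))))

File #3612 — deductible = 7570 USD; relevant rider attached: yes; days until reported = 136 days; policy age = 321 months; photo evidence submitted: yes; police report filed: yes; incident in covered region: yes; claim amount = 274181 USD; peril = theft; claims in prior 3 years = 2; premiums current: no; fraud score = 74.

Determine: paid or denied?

Atomic conditions:
  police report filed: yes → true
  claim amount ≤ 92654 USD: 274181 ≤ 92654 is false
  claims in prior 3 years ≥ 1: 2 ≥ 1 is true
  relevant rider attached: yes → true
  incident in covered region: yes → true
  policy age ≤ 252 months: 321 ≤ 252 is false
  days until reported > 205 days: 136 > 205 is false
  NOT premiums current: no → true
  peril ∈ {fire, other, theft, wind}: theft is in the set → true
  peril ∈ {fire, flood, theft, vandalism}: theft is in the set → true
  premiums current: no → false
  photo evidence submitted: yes → true
  deductible ≥ 5109 USD: 7570 ≥ 5109 is true
  fraud score ≥ 12: 74 ≥ 12 is true
  claim amount > 170638 USD: 274181 > 170638 is true
  peril ∈ {collision, fire, theft, wind}: theft is in the set → true
Combine:
[1.1.1] true OR false = true
[1.1.2.1] true OR true = true
[1.1.2] NOT true = false
[1.1.3.1] true OR false = true
[1.1.3] NOT true = false
[1.1.4.2] true AND true = true
[1.1.4] false → true (antecedent false ⇒ implication holds) = true
[1.1] true AND false AND false AND true = false
[1] NOT false = true
[2.1] true AND false AND true = false
[2.2] true AND true AND true = true
[2.3.1] true AND true AND true = true
[2.3] NOT true = false
[2] false OR true OR false = true
[root] true → true = true
Overall: true → paid

Paid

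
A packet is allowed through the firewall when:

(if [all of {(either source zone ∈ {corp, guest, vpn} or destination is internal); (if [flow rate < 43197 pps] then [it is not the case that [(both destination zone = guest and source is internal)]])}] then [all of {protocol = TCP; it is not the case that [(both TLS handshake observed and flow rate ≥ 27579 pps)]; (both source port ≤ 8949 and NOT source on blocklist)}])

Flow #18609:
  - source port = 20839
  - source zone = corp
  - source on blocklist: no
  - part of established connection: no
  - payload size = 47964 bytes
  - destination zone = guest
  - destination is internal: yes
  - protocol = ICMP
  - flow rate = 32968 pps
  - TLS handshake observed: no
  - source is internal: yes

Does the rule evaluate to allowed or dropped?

Atomic conditions:
  source zone ∈ {corp, guest, vpn}: corp is in the set → true
  destination is internal: yes → true
  flow rate < 43197 pps: 32968 < 43197 is true
  destination zone = guest: guest == guest is true
  source is internal: yes → true
  protocol = TCP: ICMP == TCP is false
  TLS handshake observed: no → false
  flow rate ≥ 27579 pps: 32968 ≥ 27579 is true
  source port ≤ 8949: 20839 ≤ 8949 is false
  NOT source on blocklist: no → true
Combine:
[1.1] true OR true = true
[1.2.2.1] true AND true = true
[1.2.2] NOT true = false
[1.2] true → false = false
[1] true AND false = false
[2.2.1] false AND true = false
[2.2] NOT false = true
[2.3] false AND true = false
[2] false AND true AND false = false
[root] false → false (antecedent false ⇒ implication holds) = true
Overall: true → allowed

Allowed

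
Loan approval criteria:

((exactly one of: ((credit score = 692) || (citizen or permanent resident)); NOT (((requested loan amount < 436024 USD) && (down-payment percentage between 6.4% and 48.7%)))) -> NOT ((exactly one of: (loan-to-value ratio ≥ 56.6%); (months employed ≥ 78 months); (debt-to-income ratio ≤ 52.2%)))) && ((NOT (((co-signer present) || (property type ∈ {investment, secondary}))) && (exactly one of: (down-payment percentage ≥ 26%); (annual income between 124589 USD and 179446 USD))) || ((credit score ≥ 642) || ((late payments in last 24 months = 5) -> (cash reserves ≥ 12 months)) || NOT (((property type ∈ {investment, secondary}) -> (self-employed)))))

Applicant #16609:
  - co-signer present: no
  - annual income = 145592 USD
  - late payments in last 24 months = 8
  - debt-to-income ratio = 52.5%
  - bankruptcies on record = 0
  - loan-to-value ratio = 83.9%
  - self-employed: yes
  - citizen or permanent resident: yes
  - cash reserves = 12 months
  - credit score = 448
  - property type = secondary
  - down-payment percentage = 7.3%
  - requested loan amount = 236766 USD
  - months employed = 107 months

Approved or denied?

Atomic conditions:
  credit score = 692: 448 == 692 is false
  citizen or permanent resident: yes → true
  requested loan amount < 436024 USD: 236766 < 436024 is true
  down-payment percentage between 6.4% and 48.7%: 7.3 in [6.4, 48.7] is true
  loan-to-value ratio ≥ 56.6%: 83.9 ≥ 56.6 is true
  months employed ≥ 78 months: 107 ≥ 78 is true
  debt-to-income ratio ≤ 52.2%: 52.5 ≤ 52.2 is false
  co-signer present: no → false
  property type ∈ {investment, secondary}: secondary is in the set → true
  down-payment percentage ≥ 26%: 7.3 ≥ 26 is false
  annual income between 124589 USD and 179446 USD: 145592 in [124589, 179446] is true
  credit score ≥ 642: 448 ≥ 642 is false
  late payments in last 24 months = 5: 8 == 5 is false
  cash reserves ≥ 12 months: 12 ≥ 12 is true
  self-employed: yes → true
Combine:
[1.1.1] false OR true = true
[1.1.2.1] true AND true = true
[1.1.2] NOT true = false
[1.1] exactly-one(true, false) = true
[1.2.1] exactly-one(true, true, false) = false
[1.2] NOT false = true
[1] true → true = true
[2.1.1.1] false OR true = true
[2.1.1] NOT true = false
[2.1.2] exactly-one(false, true) = true
[2.1] false AND true = false
[2.2.2] false → true (antecedent false ⇒ implication holds) = true
[2.2.3.1] true → true = true
[2.2.3] NOT true = false
[2.2] false OR true OR false = true
[2] false OR true = true
[root] true AND true = true
Overall: true → approved

Approved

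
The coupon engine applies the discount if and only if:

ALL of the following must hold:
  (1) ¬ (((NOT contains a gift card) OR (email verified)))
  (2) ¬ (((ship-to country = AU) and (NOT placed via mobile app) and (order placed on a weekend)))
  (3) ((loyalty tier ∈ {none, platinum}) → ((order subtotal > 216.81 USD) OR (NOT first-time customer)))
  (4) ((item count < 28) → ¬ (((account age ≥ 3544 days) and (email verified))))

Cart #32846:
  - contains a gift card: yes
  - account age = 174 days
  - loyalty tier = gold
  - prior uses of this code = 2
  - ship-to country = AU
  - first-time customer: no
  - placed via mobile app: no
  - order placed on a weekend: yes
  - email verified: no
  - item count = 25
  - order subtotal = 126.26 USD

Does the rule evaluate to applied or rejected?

Atomic conditions:
  NOT contains a gift card: yes → false
  email verified: no → false
  ship-to country = AU: AU == AU is true
  NOT placed via mobile app: no → true
  order placed on a weekend: yes → true
  loyalty tier ∈ {none, platinum}: gold is not in the set → false
  order subtotal > 216.81 USD: 126.26 > 216.81 is false
  NOT first-time customer: no → true
  item count < 28: 25 < 28 is true
  account age ≥ 3544 days: 174 ≥ 3544 is false
Combine:
[1.1] false OR false = false
[1] NOT false = true
[2.1] true AND true AND true = true
[2] NOT true = false
[3.2] false OR true = true
[3] false → true (antecedent false ⇒ implication holds) = true
[4.2.1] false AND false = false
[4.2] NOT false = true
[4] true → true = true
[root] true AND false AND true AND true = false
Overall: false → rejected

Rejected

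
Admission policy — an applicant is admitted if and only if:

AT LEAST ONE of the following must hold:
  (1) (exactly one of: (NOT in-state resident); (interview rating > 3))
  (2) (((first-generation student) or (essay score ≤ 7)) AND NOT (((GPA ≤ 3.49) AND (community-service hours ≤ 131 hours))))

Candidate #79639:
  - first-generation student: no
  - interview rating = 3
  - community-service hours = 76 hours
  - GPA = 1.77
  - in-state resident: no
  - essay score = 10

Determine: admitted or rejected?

Atomic conditions:
  NOT in-state resident: no → true
  interview rating > 3: 3 > 3 is false
  first-generation student: no → false
  essay score ≤ 7: 10 ≤ 7 is false
  GPA ≤ 3.49: 1.77 ≤ 3.49 is true
  community-service hours ≤ 131 hours: 76 ≤ 131 is true
Combine:
[1] exactly-one(true, false) = true
[2.1] false OR false = false
[2.2.1] true AND true = true
[2.2] NOT true = false
[2] false AND false = false
[root] true OR false = true
Overall: true → admitted

Admitted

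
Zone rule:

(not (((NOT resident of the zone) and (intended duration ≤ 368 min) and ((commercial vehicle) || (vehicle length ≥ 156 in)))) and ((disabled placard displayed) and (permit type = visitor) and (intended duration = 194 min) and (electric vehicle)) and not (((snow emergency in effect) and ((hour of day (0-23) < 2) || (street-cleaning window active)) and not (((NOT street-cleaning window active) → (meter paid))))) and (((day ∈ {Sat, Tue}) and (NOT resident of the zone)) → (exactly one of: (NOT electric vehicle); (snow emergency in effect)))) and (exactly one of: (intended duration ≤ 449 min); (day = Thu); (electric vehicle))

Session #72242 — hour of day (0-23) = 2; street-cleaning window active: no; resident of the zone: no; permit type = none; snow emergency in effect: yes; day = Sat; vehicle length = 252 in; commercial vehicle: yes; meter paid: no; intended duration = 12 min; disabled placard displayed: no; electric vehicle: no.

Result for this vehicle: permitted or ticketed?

Atomic conditions:
  NOT resident of the zone: no → true
  intended duration ≤ 368 min: 12 ≤ 368 is true
  commercial vehicle: yes → true
  vehicle length ≥ 156 in: 252 ≥ 156 is true
  disabled placard displayed: no → false
  permit type = visitor: none == visitor is false
  intended duration = 194 min: 12 == 194 is false
  electric vehicle: no → false
  snow emergency in effect: yes → true
  hour of day (0-23) < 2: 2 < 2 is false
  street-cleaning window active: no → false
  NOT street-cleaning window active: no → true
  meter paid: no → false
  day ∈ {Sat, Tue}: Sat is in the set → true
  NOT electric vehicle: no → true
  intended duration ≤ 449 min: 12 ≤ 449 is true
  day = Thu: Sat == Thu is false
Combine:
[1.1.1.3] true OR true = true
[1.1.1] true AND true AND true = true
[1.1] NOT true = false
[1.2] false AND false AND false AND false = false
[1.3.1.2] false OR false = false
[1.3.1.3.1] true → false = false
[1.3.1.3] NOT false = true
[1.3.1] true AND false AND true = false
[1.3] NOT false = true
[1.4.1] true AND true = true
[1.4.2] exactly-one(true, true) = false
[1.4] true → false = false
[1] false AND false AND true AND false = false
[2] exactly-one(true, false, false) = true
[root] false AND true = false
Overall: false → ticketed

Ticketed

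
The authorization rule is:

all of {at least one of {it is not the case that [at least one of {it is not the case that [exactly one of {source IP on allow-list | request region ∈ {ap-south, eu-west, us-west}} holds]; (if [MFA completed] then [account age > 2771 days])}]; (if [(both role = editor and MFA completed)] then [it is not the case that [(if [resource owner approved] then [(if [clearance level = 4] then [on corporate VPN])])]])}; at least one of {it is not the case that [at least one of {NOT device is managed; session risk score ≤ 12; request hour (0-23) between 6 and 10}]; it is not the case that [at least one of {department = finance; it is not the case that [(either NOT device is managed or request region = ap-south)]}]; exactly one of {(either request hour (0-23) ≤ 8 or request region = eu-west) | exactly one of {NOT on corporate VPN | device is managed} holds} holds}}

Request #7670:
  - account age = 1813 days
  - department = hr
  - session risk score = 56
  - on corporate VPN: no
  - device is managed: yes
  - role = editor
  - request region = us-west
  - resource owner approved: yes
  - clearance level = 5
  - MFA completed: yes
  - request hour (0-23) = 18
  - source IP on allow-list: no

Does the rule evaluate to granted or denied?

Atomic conditions:
  source IP on allow-list: no → false
  request region ∈ {ap-south, eu-west, us-west}: us-west is in the set → true
  MFA completed: yes → true
  account age > 2771 days: 1813 > 2771 is false
  role = editor: editor == editor is true
  resource owner approved: yes → true
  clearance level = 4: 5 == 4 is false
  on corporate VPN: no → false
  NOT device is managed: yes → false
  session risk score ≤ 12: 56 ≤ 12 is false
  request hour (0-23) between 6 and 10: 18 in [6, 10] is false
  department = finance: hr == finance is false
  request region = ap-south: us-west == ap-south is false
  request hour (0-23) ≤ 8: 18 ≤ 8 is false
  request region = eu-west: us-west == eu-west is false
  NOT on corporate VPN: no → true
  device is managed: yes → true
Combine:
[1.1.1.1.1] exactly-one(false, true) = true
[1.1.1.1] NOT true = false
[1.1.1.2] true → false = false
[1.1.1] false OR false = false
[1.1] NOT false = true
[1.2.1] true AND true = true
[1.2.2.1.2] false → false (antecedent false ⇒ implication holds) = true
[1.2.2.1] true → true = true
[1.2.2] NOT true = false
[1.2] true → false = false
[1] true OR false = true
[2.1.1] false OR false OR false = false
[2.1] NOT false = true
[2.2.1.2.1] false OR false = false
[2.2.1.2] NOT false = true
[2.2.1] false OR true = true
[2.2] NOT true = false
[2.3.1] false OR false = false
[2.3.2] exactly-one(true, true) = false
[2.3] exactly-one(false, false) = false
[2] true OR false OR false = true
[root] true AND true = true
Overall: true → granted

Granted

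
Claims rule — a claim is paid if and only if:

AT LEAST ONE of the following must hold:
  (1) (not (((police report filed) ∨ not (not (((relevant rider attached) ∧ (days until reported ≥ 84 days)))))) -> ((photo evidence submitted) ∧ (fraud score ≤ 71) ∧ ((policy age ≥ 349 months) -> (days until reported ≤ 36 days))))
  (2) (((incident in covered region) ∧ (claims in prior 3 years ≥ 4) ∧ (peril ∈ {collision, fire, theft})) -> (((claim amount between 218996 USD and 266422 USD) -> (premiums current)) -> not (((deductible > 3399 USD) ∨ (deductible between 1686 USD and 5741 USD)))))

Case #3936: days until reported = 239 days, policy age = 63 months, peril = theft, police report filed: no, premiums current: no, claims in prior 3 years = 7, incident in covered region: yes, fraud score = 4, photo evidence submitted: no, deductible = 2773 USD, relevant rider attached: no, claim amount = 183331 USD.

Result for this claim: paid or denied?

Denied

Atomic conditions:
  police report filed: no → false
  relevant rider attached: no → false
  days until reported ≥ 84 days: 239 ≥ 84 is true
  photo evidence submitted: no → false
  fraud score ≤ 71: 4 ≤ 71 is true
  policy age ≥ 349 months: 63 ≥ 349 is false
  days until reported ≤ 36 days: 239 ≤ 36 is false
  incident in covered region: yes → true
  claims in prior 3 years ≥ 4: 7 ≥ 4 is true
  peril ∈ {collision, fire, theft}: theft is in the set → true
  claim amount between 218996 USD and 266422 USD: 183331 in [218996, 266422] is false
  premiums current: no → false
  deductible > 3399 USD: 2773 > 3399 is false
  deductible between 1686 USD and 5741 USD: 2773 in [1686, 5741] is true
Combine:
[1.1.1.2.1.1] false AND true = false
[1.1.1.2.1] NOT false = true
[1.1.1.2] NOT true = false
[1.1.1] false OR false = false
[1.1] NOT false = true
[1.2.3] false → false (antecedent false ⇒ implication holds) = true
[1.2] false AND true AND true = false
[1] true → false = false
[2.1] true AND true AND true = true
[2.2.1] false → false (antecedent false ⇒ implication holds) = true
[2.2.2.1] false OR true = true
[2.2.2] NOT true = false
[2.2] true → false = false
[2] true → false = false
[root] false OR false = false
Overall: false → denied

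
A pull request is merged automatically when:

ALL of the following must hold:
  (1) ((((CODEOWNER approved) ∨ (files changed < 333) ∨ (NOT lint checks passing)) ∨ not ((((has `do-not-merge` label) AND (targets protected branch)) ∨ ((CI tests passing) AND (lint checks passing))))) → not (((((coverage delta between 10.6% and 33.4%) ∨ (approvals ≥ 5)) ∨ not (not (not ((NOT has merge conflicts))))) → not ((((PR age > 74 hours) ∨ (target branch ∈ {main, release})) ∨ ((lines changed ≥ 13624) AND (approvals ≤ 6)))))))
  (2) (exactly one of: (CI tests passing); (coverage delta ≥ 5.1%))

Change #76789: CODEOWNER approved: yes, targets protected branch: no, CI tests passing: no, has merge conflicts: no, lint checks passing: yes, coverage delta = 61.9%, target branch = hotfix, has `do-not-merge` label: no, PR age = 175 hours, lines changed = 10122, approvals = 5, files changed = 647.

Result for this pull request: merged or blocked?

Atomic conditions:
  CODEOWNER approved: yes → true
  files changed < 333: 647 < 333 is false
  NOT lint checks passing: yes → false
  has `do-not-merge` label: no → false
  targets protected branch: no → false
  CI tests passing: no → false
  lint checks passing: yes → true
  coverage delta between 10.6% and 33.4%: 61.9 in [10.6, 33.4] is false
  approvals ≥ 5: 5 ≥ 5 is true
  NOT has merge conflicts: no → true
  PR age > 74 hours: 175 > 74 is true
  target branch ∈ {main, release}: hotfix is not in the set → false
  lines changed ≥ 13624: 10122 ≥ 13624 is false
  approvals ≤ 6: 5 ≤ 6 is true
  coverage delta ≥ 5.1%: 61.9 ≥ 5.1 is true
Combine:
[1.1.1] true OR false OR false = true
[1.1.2.1.1] false AND false = false
[1.1.2.1.2] false AND true = false
[1.1.2.1] false OR false = false
[1.1.2] NOT false = true
[1.1] true OR true = true
[1.2.1.1.1] false OR true = true
[1.2.1.1.2.1.1] NOT true = false
[1.2.1.1.2.1] NOT false = true
[1.2.1.1.2] NOT true = false
[1.2.1.1] true OR false = true
[1.2.1.2.1.1] true OR false = true
[1.2.1.2.1.2] false AND true = false
[1.2.1.2.1] true OR false = true
[1.2.1.2] NOT true = false
[1.2.1] true → false = false
[1.2] NOT false = true
[1] true → true = true
[2] exactly-one(false, true) = true
[root] true AND true = true
Overall: true → merged

Merged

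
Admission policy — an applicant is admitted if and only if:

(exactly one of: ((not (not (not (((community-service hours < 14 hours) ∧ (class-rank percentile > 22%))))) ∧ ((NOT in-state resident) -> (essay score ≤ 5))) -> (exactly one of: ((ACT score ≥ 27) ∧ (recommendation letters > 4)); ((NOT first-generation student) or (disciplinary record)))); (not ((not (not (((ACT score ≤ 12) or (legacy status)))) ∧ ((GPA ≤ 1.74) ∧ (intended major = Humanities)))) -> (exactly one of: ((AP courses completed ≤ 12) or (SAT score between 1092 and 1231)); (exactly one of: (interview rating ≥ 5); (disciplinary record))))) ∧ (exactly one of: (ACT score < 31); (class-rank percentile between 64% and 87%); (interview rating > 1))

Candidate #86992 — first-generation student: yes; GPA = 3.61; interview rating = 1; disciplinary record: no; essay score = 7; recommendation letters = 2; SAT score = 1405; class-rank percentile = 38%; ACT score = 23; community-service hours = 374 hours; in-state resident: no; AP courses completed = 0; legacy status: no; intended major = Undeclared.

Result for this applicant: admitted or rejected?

Atomic conditions:
  community-service hours < 14 hours: 374 < 14 is false
  class-rank percentile > 22%: 38 > 22 is true
  NOT in-state resident: no → true
  essay score ≤ 5: 7 ≤ 5 is false
  ACT score ≥ 27: 23 ≥ 27 is false
  recommendation letters > 4: 2 > 4 is false
  NOT first-generation student: yes → false
  disciplinary record: no → false
  ACT score ≤ 12: 23 ≤ 12 is false
  legacy status: no → false
  GPA ≤ 1.74: 3.61 ≤ 1.74 is false
  intended major = Humanities: Undeclared == Humanities is false
  AP courses completed ≤ 12: 0 ≤ 12 is true
  SAT score between 1092 and 1231: 1405 in [1092, 1231] is false
  interview rating ≥ 5: 1 ≥ 5 is false
  ACT score < 31: 23 < 31 is true
  class-rank percentile between 64% and 87%: 38 in [64, 87] is false
  interview rating > 1: 1 > 1 is false
Combine:
[1.1.1.1.1.1.1] false AND true = false
[1.1.1.1.1.1] NOT false = true
[1.1.1.1.1] NOT true = false
[1.1.1.1] NOT false = true
[1.1.1.2] true → false = false
[1.1.1] true AND false = false
[1.1.2.1] false AND false = false
[1.1.2.2] false OR false = false
[1.1.2] exactly-one(false, false) = false
[1.1] false → false (antecedent false ⇒ implication holds) = true
[1.2.1.1.1.1.1] false OR false = false
[1.2.1.1.1.1] NOT false = true
[1.2.1.1.1] NOT true = false
[1.2.1.1.2] false AND false = false
[1.2.1.1] false AND false = false
[1.2.1] NOT false = true
[1.2.2.1] true OR false = true
[1.2.2.2] exactly-one(false, false) = false
[1.2.2] exactly-one(true, false) = true
[1.2] true → true = true
[1] exactly-one(true, true) = false
[2] exactly-one(true, false, false) = true
[root] false AND true = false
Overall: false → rejected

Rejected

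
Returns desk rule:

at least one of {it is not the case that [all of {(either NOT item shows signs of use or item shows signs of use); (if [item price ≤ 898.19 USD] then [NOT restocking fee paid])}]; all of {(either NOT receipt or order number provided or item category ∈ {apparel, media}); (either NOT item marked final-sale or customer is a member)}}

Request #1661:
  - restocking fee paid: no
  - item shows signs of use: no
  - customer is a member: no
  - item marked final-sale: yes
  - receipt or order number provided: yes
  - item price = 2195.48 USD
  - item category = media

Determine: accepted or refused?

Refused

Atomic conditions:
  NOT item shows signs of use: no → true
  item shows signs of use: no → false
  item price ≤ 898.19 USD: 2195.48 ≤ 898.19 is false
  NOT restocking fee paid: no → true
  NOT receipt or order number provided: yes → false
  item category ∈ {apparel, media}: media is in the set → true
  NOT item marked final-sale: yes → false
  customer is a member: no → false
Combine:
[1.1.1] true OR false = true
[1.1.2] false → true (antecedent false ⇒ implication holds) = true
[1.1] true AND true = true
[1] NOT true = false
[2.1] false OR true = true
[2.2] false OR false = false
[2] true AND false = false
[root] false OR false = false
Overall: false → refused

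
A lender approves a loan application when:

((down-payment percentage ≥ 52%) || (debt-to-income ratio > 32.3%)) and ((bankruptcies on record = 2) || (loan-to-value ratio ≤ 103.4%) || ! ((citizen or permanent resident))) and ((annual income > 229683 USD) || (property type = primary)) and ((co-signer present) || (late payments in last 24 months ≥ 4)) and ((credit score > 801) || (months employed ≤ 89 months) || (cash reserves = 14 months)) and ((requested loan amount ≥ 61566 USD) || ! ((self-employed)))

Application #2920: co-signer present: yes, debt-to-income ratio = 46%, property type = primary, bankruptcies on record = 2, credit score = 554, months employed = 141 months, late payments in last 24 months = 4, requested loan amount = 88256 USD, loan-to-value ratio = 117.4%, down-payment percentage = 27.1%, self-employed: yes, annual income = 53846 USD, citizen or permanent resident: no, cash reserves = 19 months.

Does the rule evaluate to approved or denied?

Atomic conditions:
  down-payment percentage ≥ 52%: 27.1 ≥ 52 is false
  debt-to-income ratio > 32.3%: 46 > 32.3 is true
  bankruptcies on record = 2: 2 == 2 is true
  loan-to-value ratio ≤ 103.4%: 117.4 ≤ 103.4 is false
  citizen or permanent resident: no → false
  annual income > 229683 USD: 53846 > 229683 is false
  property type = primary: primary == primary is true
  co-signer present: yes → true
  late payments in last 24 months ≥ 4: 4 ≥ 4 is true
  credit score > 801: 554 > 801 is false
  months employed ≤ 89 months: 141 ≤ 89 is false
  cash reserves = 14 months: 19 == 14 is false
  requested loan amount ≥ 61566 USD: 88256 ≥ 61566 is true
  self-employed: yes → true
Combine:
[1] false OR true = true
[2.3] NOT false = true
[2] true OR false OR true = true
[3] false OR true = true
[4] true OR true = true
[5] false OR false OR false = false
[6.2] NOT true = false
[6] true OR false = true
[root] true AND true AND true AND true AND false AND true = false
Overall: false → denied

Denied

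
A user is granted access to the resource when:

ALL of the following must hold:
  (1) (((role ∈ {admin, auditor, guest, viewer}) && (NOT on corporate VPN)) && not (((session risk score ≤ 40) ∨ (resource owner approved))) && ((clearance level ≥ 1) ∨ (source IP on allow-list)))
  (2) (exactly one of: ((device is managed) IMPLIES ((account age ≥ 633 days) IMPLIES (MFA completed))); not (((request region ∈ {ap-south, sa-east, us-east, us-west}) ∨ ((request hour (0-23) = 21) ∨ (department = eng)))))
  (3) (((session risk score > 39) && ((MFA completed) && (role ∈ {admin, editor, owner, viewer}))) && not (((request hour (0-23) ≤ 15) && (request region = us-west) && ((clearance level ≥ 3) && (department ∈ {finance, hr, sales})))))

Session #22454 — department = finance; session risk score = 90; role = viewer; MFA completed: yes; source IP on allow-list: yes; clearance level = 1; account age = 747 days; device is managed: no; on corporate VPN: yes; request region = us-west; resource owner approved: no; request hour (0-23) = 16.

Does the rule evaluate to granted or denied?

Atomic conditions:
  role ∈ {admin, auditor, guest, viewer}: viewer is in the set → true
  NOT on corporate VPN: yes → false
  session risk score ≤ 40: 90 ≤ 40 is false
  resource owner approved: no → false
  clearance level ≥ 1: 1 ≥ 1 is true
  source IP on allow-list: yes → true
  device is managed: no → false
  account age ≥ 633 days: 747 ≥ 633 is true
  MFA completed: yes → true
  request region ∈ {ap-south, sa-east, us-east, us-west}: us-west is in the set → true
  request hour (0-23) = 21: 16 == 21 is false
  department = eng: finance == eng is false
  session risk score > 39: 90 > 39 is true
  role ∈ {admin, editor, owner, viewer}: viewer is in the set → true
  request hour (0-23) ≤ 15: 16 ≤ 15 is false
  request region = us-west: us-west == us-west is true
  clearance level ≥ 3: 1 ≥ 3 is false
  department ∈ {finance, hr, sales}: finance is in the set → true
Combine:
[1.1] true AND false = false
[1.2.1] false OR false = false
[1.2] NOT false = true
[1.3] true OR true = true
[1] false AND true AND true = false
[2.1.2] true → true = true
[2.1] false → true (antecedent false ⇒ implication holds) = true
[2.2.1.2] false OR false = false
[2.2.1] true OR false = true
[2.2] NOT true = false
[2] exactly-one(true, false) = true
[3.1.2] true AND true = true
[3.1] true AND true = true
[3.2.1.3] false AND true = false
[3.2.1] false AND true AND false = false
[3.2] NOT false = true
[3] true AND true = true
[root] false AND true AND true = false
Overall: false → denied

Denied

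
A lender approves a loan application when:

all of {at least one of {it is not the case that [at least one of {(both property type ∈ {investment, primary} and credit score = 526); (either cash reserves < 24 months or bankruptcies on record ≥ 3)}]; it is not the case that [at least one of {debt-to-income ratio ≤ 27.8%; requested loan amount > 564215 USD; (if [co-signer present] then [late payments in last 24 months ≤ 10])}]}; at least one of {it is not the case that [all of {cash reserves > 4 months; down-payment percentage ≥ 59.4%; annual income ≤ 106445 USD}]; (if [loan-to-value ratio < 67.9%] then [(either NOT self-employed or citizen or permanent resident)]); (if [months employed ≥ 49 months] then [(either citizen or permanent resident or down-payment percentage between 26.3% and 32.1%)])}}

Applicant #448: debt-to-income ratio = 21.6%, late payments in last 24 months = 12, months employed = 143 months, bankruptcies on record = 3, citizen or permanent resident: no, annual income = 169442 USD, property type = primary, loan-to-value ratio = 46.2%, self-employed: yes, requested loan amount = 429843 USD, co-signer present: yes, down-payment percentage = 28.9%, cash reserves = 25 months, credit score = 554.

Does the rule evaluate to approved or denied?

Denied

Atomic conditions:
  property type ∈ {investment, primary}: primary is in the set → true
  credit score = 526: 554 == 526 is false
  cash reserves < 24 months: 25 < 24 is false
  bankruptcies on record ≥ 3: 3 ≥ 3 is true
  debt-to-income ratio ≤ 27.8%: 21.6 ≤ 27.8 is true
  requested loan amount > 564215 USD: 429843 > 564215 is false
  co-signer present: yes → true
  late payments in last 24 months ≤ 10: 12 ≤ 10 is false
  cash reserves > 4 months: 25 > 4 is true
  down-payment percentage ≥ 59.4%: 28.9 ≥ 59.4 is false
  annual income ≤ 106445 USD: 169442 ≤ 106445 is false
  loan-to-value ratio < 67.9%: 46.2 < 67.9 is true
  NOT self-employed: yes → false
  citizen or permanent resident: no → false
  months employed ≥ 49 months: 143 ≥ 49 is true
  down-payment percentage between 26.3% and 32.1%: 28.9 in [26.3, 32.1] is true
Combine:
[1.1.1.1] true AND false = false
[1.1.1.2] false OR true = true
[1.1.1] false OR true = true
[1.1] NOT true = false
[1.2.1.3] true → false = false
[1.2.1] true OR false OR false = true
[1.2] NOT true = false
[1] false OR false = false
[2.1.1] true AND false AND false = false
[2.1] NOT false = true
[2.2.2] false OR false = false
[2.2] true → false = false
[2.3.2] false OR true = true
[2.3] true → true = true
[2] true OR false OR true = true
[root] false AND true = false
Overall: false → denied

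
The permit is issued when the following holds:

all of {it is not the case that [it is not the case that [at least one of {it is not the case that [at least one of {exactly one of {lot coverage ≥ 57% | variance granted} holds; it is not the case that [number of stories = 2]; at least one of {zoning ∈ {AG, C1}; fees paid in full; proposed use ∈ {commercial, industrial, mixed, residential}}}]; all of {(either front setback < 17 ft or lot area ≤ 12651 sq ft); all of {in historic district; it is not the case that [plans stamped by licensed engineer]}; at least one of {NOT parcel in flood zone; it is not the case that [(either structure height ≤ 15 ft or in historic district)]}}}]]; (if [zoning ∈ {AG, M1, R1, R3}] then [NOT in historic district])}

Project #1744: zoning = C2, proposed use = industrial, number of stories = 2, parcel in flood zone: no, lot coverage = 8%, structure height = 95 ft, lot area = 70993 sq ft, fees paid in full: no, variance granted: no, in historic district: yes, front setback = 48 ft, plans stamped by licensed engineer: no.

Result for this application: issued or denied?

Denied

Atomic conditions:
  lot coverage ≥ 57%: 8 ≥ 57 is false
  variance granted: no → false
  number of stories = 2: 2 == 2 is true
  zoning ∈ {AG, C1}: C2 is not in the set → false
  fees paid in full: no → false
  proposed use ∈ {commercial, industrial, mixed, residential}: industrial is in the set → true
  front setback < 17 ft: 48 < 17 is false
  lot area ≤ 12651 sq ft: 70993 ≤ 12651 is false
  in historic district: yes → true
  plans stamped by licensed engineer: no → false
  NOT parcel in flood zone: no → true
  structure height ≤ 15 ft: 95 ≤ 15 is false
  zoning ∈ {AG, M1, R1, R3}: C2 is not in the set → false
  NOT in historic district: yes → false
Combine:
[1.1.1.1.1.1] exactly-one(false, false) = false
[1.1.1.1.1.2] NOT true = false
[1.1.1.1.1.3] false OR false OR true = true
[1.1.1.1.1] false OR false OR true = true
[1.1.1.1] NOT true = false
[1.1.1.2.1] false OR false = false
[1.1.1.2.2.2] NOT false = true
[1.1.1.2.2] true AND true = true
[1.1.1.2.3.2.1] false OR true = true
[1.1.1.2.3.2] NOT true = false
[1.1.1.2.3] true OR false = true
[1.1.1.2] false AND true AND true = false
[1.1.1] false OR false = false
[1.1] NOT false = true
[1] NOT true = false
[2] false → false (antecedent false ⇒ implication holds) = true
[root] false AND true = false
Overall: false → denied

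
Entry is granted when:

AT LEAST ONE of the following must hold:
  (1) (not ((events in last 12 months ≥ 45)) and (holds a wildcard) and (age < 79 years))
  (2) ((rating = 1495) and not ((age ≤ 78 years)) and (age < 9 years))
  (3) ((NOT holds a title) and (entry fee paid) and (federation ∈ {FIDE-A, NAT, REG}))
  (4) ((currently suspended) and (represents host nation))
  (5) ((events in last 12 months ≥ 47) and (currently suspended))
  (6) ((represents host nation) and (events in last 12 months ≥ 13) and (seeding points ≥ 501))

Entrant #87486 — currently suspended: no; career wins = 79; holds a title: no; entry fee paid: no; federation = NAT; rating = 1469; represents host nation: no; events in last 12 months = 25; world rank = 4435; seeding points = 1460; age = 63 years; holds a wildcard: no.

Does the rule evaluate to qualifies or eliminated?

Eliminated

Atomic conditions:
  events in last 12 months ≥ 45: 25 ≥ 45 is false
  holds a wildcard: no → false
  age < 79 years: 63 < 79 is true
  rating = 1495: 1469 == 1495 is false
  age ≤ 78 years: 63 ≤ 78 is true
  age < 9 years: 63 < 9 is false
  NOT holds a title: no → true
  entry fee paid: no → false
  federation ∈ {FIDE-A, NAT, REG}: NAT is in the set → true
  currently suspended: no → false
  represents host nation: no → false
  events in last 12 months ≥ 47: 25 ≥ 47 is false
  events in last 12 months ≥ 13: 25 ≥ 13 is true
  seeding points ≥ 501: 1460 ≥ 501 is true
Combine:
[1.1] NOT false = true
[1] true AND false AND true = false
[2.2] NOT true = false
[2] false AND false AND false = false
[3] true AND false AND true = false
[4] false AND false = false
[5] false AND false = false
[6] false AND true AND true = false
[root] false OR false OR false OR false OR false OR false = false
Overall: false → eliminated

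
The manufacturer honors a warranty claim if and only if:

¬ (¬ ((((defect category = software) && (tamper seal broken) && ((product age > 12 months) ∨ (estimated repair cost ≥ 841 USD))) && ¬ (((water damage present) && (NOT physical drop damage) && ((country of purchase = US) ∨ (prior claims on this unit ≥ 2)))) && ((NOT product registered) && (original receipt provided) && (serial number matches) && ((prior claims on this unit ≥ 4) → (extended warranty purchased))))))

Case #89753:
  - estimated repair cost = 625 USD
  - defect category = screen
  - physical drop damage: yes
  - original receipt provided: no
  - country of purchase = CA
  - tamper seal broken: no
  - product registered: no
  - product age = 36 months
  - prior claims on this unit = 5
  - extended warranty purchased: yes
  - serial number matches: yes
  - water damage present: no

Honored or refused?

Atomic conditions:
  defect category = software: screen == software is false
  tamper seal broken: no → false
  product age > 12 months: 36 > 12 is true
  estimated repair cost ≥ 841 USD: 625 ≥ 841 is false
  water damage present: no → false
  NOT physical drop damage: yes → false
  country of purchase = US: CA == US is false
  prior claims on this unit ≥ 2: 5 ≥ 2 is true
  NOT product registered: no → true
  original receipt provided: no → false
  serial number matches: yes → true
  prior claims on this unit ≥ 4: 5 ≥ 4 is true
  extended warranty purchased: yes → true
Combine:
[1.1.1.3] true OR false = true
[1.1.1] false AND false AND true = false
[1.1.2.1.3] false OR true = true
[1.1.2.1] false AND false AND true = false
[1.1.2] NOT false = true
[1.1.3.4] true → true = true
[1.1.3] true AND false AND true AND true = false
[1.1] false AND true AND false = false
[1] NOT false = true
[root] NOT true = false
Overall: false → refused

Refused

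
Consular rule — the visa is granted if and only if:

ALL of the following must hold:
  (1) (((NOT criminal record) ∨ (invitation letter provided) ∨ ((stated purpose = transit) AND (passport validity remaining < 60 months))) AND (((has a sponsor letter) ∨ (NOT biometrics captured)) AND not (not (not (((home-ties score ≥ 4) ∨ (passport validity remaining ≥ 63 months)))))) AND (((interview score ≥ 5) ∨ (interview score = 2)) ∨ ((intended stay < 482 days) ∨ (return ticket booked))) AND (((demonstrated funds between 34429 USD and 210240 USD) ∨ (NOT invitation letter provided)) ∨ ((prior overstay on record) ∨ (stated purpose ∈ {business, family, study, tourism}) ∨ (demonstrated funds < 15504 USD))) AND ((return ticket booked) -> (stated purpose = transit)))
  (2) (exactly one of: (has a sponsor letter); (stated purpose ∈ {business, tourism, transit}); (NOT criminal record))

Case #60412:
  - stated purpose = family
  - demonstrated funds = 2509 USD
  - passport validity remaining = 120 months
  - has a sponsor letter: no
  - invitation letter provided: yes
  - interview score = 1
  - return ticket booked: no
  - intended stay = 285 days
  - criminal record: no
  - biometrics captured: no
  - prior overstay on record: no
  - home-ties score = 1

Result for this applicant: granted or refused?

Refused

Atomic conditions:
  NOT criminal record: no → true
  invitation letter provided: yes → true
  stated purpose = transit: family == transit is false
  passport validity remaining < 60 months: 120 < 60 is false
  has a sponsor letter: no → false
  NOT biometrics captured: no → true
  home-ties score ≥ 4: 1 ≥ 4 is false
  passport validity remaining ≥ 63 months: 120 ≥ 63 is true
  interview score ≥ 5: 1 ≥ 5 is false
  interview score = 2: 1 == 2 is false
  intended stay < 482 days: 285 < 482 is true
  return ticket booked: no → false
  demonstrated funds between 34429 USD and 210240 USD: 2509 in [34429, 210240] is false
  NOT invitation letter provided: yes → false
  prior overstay on record: no → false
  stated purpose ∈ {business, family, study, tourism}: family is in the set → true
  demonstrated funds < 15504 USD: 2509 < 15504 is true
  stated purpose ∈ {business, tourism, transit}: family is not in the set → false
Combine:
[1.1.3] false AND false = false
[1.1] true OR true OR false = true
[1.2.1] false OR true = true
[1.2.2.1.1.1] false OR true = true
[1.2.2.1.1] NOT true = false
[1.2.2.1] NOT false = true
[1.2.2] NOT true = false
[1.2] true AND false = false
[1.3.1] false OR false = false
[1.3.2] true OR false = true
[1.3] false OR true = true
[1.4.1] false OR false = false
[1.4.2] false OR true OR true = true
[1.4] false OR true = true
[1.5] false → false (antecedent false ⇒ implication holds) = true
[1] true AND false AND true AND true AND true = false
[2] exactly-one(false, false, true) = true
[root] false AND true = false
Overall: false → refused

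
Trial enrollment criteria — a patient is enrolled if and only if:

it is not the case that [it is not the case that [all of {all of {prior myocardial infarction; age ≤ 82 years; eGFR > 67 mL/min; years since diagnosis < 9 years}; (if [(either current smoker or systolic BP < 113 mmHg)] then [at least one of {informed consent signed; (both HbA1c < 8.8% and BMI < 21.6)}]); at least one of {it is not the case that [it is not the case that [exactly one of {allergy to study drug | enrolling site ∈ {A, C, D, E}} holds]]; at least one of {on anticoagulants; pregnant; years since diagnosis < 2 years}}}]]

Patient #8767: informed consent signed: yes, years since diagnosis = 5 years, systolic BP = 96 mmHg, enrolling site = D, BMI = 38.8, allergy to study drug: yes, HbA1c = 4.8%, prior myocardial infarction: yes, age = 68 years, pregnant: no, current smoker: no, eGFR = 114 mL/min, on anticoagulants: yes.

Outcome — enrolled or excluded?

Atomic conditions:
  prior myocardial infarction: yes → true
  age ≤ 82 years: 68 ≤ 82 is true
  eGFR > 67 mL/min: 114 > 67 is true
  years since diagnosis < 9 years: 5 < 9 is true
  current smoker: no → false
  systolic BP < 113 mmHg: 96 < 113 is true
  informed consent signed: yes → true
  HbA1c < 8.8%: 4.8 < 8.8 is true
  BMI < 21.6: 38.8 < 21.6 is false
  allergy to study drug: yes → true
  enrolling site ∈ {A, C, D, E}: D is in the set → true
  on anticoagulants: yes → true
  pregnant: no → false
  years since diagnosis < 2 years: 5 < 2 is false
Combine:
[1.1.1] true AND true AND true AND true = true
[1.1.2.1] false OR true = true
[1.1.2.2.2] true AND false = false
[1.1.2.2] true OR false = true
[1.1.2] true → true = true
[1.1.3.1.1.1] exactly-one(true, true) = false
[1.1.3.1.1] NOT false = true
[1.1.3.1] NOT true = false
[1.1.3.2] true OR false OR false = true
[1.1.3] false OR true = true
[1.1] true AND true AND true = true
[1] NOT true = false
[root] NOT false = true
Overall: true → enrolled

Enrolled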